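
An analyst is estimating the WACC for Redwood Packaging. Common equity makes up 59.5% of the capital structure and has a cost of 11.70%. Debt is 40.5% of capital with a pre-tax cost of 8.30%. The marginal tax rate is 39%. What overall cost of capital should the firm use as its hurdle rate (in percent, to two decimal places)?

9.01%

After-tax cost of debt = 8.3% × (1 − 39%) = 5.0630%.
WACC = 0.595 × 11.7000% + 0.405 × 5.0630% = 9.0120%.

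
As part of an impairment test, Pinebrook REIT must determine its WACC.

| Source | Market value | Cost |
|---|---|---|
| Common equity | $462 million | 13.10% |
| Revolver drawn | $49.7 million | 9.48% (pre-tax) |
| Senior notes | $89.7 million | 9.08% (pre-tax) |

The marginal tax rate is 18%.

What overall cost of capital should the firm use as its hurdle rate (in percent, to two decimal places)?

11.82%

Total capital V = 462 + 49.7 + 89.7 = 601.4.
Equity: weight = 462/601.4 = 0.7682; cost = 13.1%.
Revolver drawn: weight = 49.7/601.4 = 0.0826; after-tax cost = 9.48% × (1 − 18%) = 7.7736%.
Senior notes: weight = 89.7/601.4 = 0.1492; after-tax cost = 9.08% × (1 − 18%) = 7.4456%.
WACC = 0.7682 × 13.1000% + 0.0826 × 7.7736% + 0.1492 × 7.4456% = 11.8165%.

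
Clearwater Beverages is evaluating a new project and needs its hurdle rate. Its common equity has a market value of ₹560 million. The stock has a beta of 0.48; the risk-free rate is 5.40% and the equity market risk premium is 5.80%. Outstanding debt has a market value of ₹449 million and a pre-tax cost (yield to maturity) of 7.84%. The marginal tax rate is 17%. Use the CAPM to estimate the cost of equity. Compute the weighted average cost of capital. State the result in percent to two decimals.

7.44%

Cost of equity via CAPM: Re = 5.4% + 0.48 × 5.8% = 8.1840%.
Total capital V = 560 + 449 = 1009.
Equity: weight = 560/1009 = 0.5550; cost = 8.184%.
Debt: weight = 449/1009 = 0.4450; after-tax cost = 7.84% × (1 − 17%) = 6.5072%.
WACC = 0.5550 × 8.1840% + 0.4450 × 6.5072% = 7.4378%.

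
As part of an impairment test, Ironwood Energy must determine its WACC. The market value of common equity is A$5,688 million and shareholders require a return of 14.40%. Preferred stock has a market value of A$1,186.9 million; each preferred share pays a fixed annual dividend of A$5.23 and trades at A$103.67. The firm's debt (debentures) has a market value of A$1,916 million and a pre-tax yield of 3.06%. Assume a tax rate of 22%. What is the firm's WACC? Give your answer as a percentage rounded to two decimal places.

10.52%

Cost of preferred: Rp = 5.23 / 103.67 = 5.0449%.
Total capital V = 5688 + 1186.9 + 1916 = 8790.9.
Equity: weight = 5688/8790.9 = 0.6470; cost = 14.4%.
Preferred: weight = 1186.9/8790.9 = 0.1350; cost = 5.0449%.
Debentures: weight = 1916/8790.9 = 0.2180; after-tax cost = 3.06% × (1 − 22%) = 2.3868%.
WACC = 0.6470 × 14.4000% + 0.1350 × 5.0449% + 0.2180 × 2.3868% = 10.5186%.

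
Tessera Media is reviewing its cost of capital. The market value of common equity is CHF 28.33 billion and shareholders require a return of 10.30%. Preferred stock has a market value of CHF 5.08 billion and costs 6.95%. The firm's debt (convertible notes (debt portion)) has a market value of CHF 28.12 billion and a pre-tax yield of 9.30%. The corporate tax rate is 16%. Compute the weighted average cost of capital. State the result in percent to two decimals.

Total capital V = 28.33 + 5.08 + 28.12 = 61.53.
Equity: weight = 28.33/61.53 = 0.4604; cost = 10.3%.
Preferred: weight = 5.08/61.53 = 0.0826; cost = 6.95%.
Convertible notes (debt portion): weight = 28.12/61.53 = 0.4570; after-tax cost = 9.3% × (1 − 16%) = 7.8120%.
WACC = 0.4604 × 10.3000% + 0.0826 × 6.9500% + 0.4570 × 7.8120% = 8.8864%.

8.89%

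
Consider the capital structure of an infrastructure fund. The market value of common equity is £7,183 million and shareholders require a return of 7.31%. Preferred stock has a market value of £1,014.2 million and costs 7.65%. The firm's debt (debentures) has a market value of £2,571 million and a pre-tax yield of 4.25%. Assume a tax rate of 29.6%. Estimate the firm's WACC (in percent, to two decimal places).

Total capital V = 7183 + 1014.2 + 2571 = 10768.2.
Equity: weight = 7183/10768.2 = 0.6671; cost = 7.31%.
Preferred: weight = 1014.2/10768.2 = 0.0942; cost = 7.65%.
Debentures: weight = 2571/10768.2 = 0.2388; after-tax cost = 4.25% × (1 − 29.6%) = 2.9920%.
WACC = 0.6671 × 7.3100% + 0.0942 × 7.6500% + 0.2388 × 2.9920% = 6.3111%.

6.31%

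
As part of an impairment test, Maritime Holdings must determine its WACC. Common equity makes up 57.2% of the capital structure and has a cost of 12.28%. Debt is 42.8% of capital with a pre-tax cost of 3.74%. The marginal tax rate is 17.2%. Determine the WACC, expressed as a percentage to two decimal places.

8.35%

After-tax cost of debt = 3.74% × (1 − 17.2%) = 3.0967%.
WACC = 0.572 × 12.2800% + 0.428 × 3.0967% = 8.3496%.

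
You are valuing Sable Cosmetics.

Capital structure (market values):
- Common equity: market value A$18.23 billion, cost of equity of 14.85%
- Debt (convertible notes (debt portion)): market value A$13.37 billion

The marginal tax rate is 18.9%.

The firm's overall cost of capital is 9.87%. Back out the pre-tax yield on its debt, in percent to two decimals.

3.80%

Total capital V = 18.23 + 13.37 = 31.6.
Equity weight = 18.23/31.6 = 0.5769.
Convertible notes (debt portion) weight = 13.37/31.6 = 0.4231.
Equity contribution = 0.5769 × 14.85% = 8.5669%.
Remaining for debt = 9.87% − 8.5669% = 1.3031%.
Rd × (1 − 18.9%) × 0.4231 = 1.3031%  ⇒  Rd = 3.7975%.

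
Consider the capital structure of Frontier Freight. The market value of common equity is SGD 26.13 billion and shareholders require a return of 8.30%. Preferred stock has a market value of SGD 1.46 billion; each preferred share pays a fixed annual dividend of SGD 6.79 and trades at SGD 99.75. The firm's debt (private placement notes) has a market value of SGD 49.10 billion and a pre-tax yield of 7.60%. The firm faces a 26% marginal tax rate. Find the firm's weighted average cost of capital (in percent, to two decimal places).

Cost of preferred: Rp = 6.79 / 99.75 = 6.8070%.
Total capital V = 26.13 + 1.46 + 49.1 = 76.69.
Equity: weight = 26.13/76.69 = 0.3407; cost = 8.3%.
Preferred: weight = 1.46/76.69 = 0.0190; cost = 6.807%.
Private placement notes: weight = 49.1/76.69 = 0.6402; after-tax cost = 7.6% × (1 − 26%) = 5.6240%.
WACC = 0.3407 × 8.3000% + 0.0190 × 6.8070% + 0.6402 × 5.6240% = 6.5583%.

6.56%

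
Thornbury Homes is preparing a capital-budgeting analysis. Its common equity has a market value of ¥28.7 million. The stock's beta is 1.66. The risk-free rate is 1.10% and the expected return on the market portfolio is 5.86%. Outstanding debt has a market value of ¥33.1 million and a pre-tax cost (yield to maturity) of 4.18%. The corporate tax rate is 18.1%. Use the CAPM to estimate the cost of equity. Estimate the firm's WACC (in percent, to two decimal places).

6.01%

Market risk premium = 5.86% − 1.1% = 4.76%.
Cost of equity via CAPM: Re = 1.1% + 1.66 × 4.76% = 9.0016%.
Total capital V = 28.7 + 33.1 = 61.8.
Equity: weight = 28.7/61.8 = 0.4644; cost = 9.0016%.
Debt: weight = 33.1/61.8 = 0.5356; after-tax cost = 4.18% × (1 − 18.1%) = 3.4234%.
WACC = 0.4644 × 9.0016% + 0.5356 × 3.4234% = 6.0139%.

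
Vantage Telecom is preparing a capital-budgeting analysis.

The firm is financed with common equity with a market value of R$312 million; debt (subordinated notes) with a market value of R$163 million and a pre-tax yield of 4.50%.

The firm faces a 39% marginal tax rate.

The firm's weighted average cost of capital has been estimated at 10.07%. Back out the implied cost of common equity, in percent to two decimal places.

13.90%

Total capital V = 312 + 163 = 475.
Equity weight = 312/475 = 0.6568.
Subordinated notes weight = 163/475 = 0.3432.
Debt contribution = 0.3432 × 4.5% × (1 − 39%) = 0.9420%.
Required equity contribution = 10.07% − 0.9420% = 9.1280%.
Re = 9.1280% / 0.6568 = 13.8968%.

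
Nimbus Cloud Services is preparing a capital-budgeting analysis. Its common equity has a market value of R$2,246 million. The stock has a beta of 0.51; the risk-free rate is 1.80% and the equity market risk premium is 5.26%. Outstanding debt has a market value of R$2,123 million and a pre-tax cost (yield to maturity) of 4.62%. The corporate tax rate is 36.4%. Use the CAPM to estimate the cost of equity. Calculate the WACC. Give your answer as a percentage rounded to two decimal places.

Cost of equity via CAPM: Re = 1.8% + 0.51 × 5.26% = 4.4826%.
Total capital V = 2246 + 2123 = 4369.
Equity: weight = 2246/4369 = 0.5141; cost = 4.4826%.
Debt: weight = 2123/4369 = 0.4859; after-tax cost = 4.62% × (1 − 36.4%) = 2.9383%.
WACC = 0.5141 × 4.4826% + 0.4859 × 2.9383% = 3.7322%.

3.73%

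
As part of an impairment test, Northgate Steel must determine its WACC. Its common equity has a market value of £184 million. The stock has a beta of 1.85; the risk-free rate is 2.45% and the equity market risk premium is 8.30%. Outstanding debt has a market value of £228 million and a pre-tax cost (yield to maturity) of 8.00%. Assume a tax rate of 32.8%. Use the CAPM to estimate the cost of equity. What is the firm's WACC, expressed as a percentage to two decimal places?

Cost of equity via CAPM: Re = 2.45% + 1.85 × 8.3% = 17.8050%.
Total capital V = 184 + 228 = 412.
Equity: weight = 184/412 = 0.4466; cost = 17.805%.
Debt: weight = 228/412 = 0.5534; after-tax cost = 8% × (1 − 32.8%) = 5.3760%.
WACC = 0.4466 × 17.8050% + 0.5534 × 5.3760% = 10.9268%.

10.93%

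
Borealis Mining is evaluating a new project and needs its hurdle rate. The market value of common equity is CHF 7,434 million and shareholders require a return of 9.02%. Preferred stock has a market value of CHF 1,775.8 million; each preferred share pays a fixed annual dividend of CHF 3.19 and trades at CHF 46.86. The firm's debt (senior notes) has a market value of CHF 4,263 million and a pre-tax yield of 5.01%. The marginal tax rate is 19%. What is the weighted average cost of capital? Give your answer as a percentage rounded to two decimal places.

7.16%

Cost of preferred: Rp = 3.19 / 46.86 = 6.8075%.
Total capital V = 7434 + 1775.8 + 4263 = 13472.8.
Equity: weight = 7434/13472.8 = 0.5518; cost = 9.02%.
Preferred: weight = 1775.8/13472.8 = 0.1318; cost = 6.8075%.
Senior notes: weight = 4263/13472.8 = 0.3164; after-tax cost = 5.01% × (1 − 19%) = 4.0581%.
WACC = 0.5518 × 9.0200% + 0.1318 × 6.8075% + 0.3164 × 4.0581% = 7.1584%.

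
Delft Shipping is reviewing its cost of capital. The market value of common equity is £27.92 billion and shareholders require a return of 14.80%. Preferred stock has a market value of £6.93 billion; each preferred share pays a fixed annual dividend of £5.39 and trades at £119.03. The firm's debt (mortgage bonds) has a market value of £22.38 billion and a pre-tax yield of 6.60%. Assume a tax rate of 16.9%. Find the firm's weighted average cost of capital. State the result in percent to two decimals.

9.91%

Cost of preferred: Rp = 5.39 / 119.03 = 4.5283%.
Total capital V = 27.92 + 6.93 + 22.38 = 57.23.
Equity: weight = 27.92/57.23 = 0.4879; cost = 14.8%.
Preferred: weight = 6.93/57.23 = 0.1211; cost = 4.5283%.
Mortgage bonds: weight = 22.38/57.23 = 0.3911; after-tax cost = 6.6% × (1 − 16.9%) = 5.4846%.
WACC = 0.4879 × 14.8000% + 0.1211 × 4.5283% + 0.3911 × 5.4846% = 9.9134%.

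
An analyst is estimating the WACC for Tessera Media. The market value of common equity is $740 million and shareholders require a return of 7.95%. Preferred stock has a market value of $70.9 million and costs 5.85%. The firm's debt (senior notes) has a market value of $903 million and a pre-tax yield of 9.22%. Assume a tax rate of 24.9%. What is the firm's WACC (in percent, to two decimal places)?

7.32%

Total capital V = 740 + 70.9 + 903 = 1713.9.
Equity: weight = 740/1713.9 = 0.4318; cost = 7.95%.
Preferred: weight = 70.9/1713.9 = 0.0414; cost = 5.85%.
Senior notes: weight = 903/1713.9 = 0.5269; after-tax cost = 9.22% × (1 − 24.9%) = 6.9242%.
WACC = 0.4318 × 7.9500% + 0.0414 × 5.8500% + 0.5269 × 6.9242% = 7.3227%.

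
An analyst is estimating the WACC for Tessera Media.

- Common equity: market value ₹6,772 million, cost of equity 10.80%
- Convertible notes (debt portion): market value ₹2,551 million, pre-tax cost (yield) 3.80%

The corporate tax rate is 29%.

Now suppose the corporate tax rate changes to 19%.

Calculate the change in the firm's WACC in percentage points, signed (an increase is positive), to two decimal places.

Current WACC:
Total capital V = 6772 + 2551 = 9323.
Equity: weight = 6772/9323 = 0.7264; cost = 10.8%.
Convertible notes (debt portion): weight = 2551/9323 = 0.2736; after-tax cost = 3.8% × (1 − 29%) = 2.6980%.
WACC = 0.7264 × 10.8000% + 0.2736 × 2.6980% = 8.5831%.
After the change:
Total capital V = 6772 + 2551 = 9323.
Equity: weight = 6772/9323 = 0.7264; cost = 10.8%.
Convertible notes (debt portion): weight = 2551/9323 = 0.2736; after-tax cost = 3.8% × (1 − 19%) = 3.0780%.
WACC = 0.7264 × 10.8000% + 0.2736 × 3.0780% = 8.6871%.
Change in WACC = 8.6871% − 8.5831% = 0.1040 pp.

+0.10 pp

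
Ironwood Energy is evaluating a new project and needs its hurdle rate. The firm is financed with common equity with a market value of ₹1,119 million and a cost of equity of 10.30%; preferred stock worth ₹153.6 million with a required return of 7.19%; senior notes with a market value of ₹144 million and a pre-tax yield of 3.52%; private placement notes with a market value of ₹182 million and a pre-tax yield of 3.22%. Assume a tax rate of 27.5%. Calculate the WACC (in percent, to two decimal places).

8.40%

Total capital V = 1119 + 153.6 + 144 + 182 = 1598.6.
Equity: weight = 1119/1598.6 = 0.7000; cost = 10.3%.
Preferred: weight = 153.6/1598.6 = 0.0961; cost = 7.19%.
Senior notes: weight = 144/1598.6 = 0.0901; after-tax cost = 3.52% × (1 − 27.5%) = 2.5520%.
Private placement notes: weight = 182/1598.6 = 0.1138; after-tax cost = 3.22% × (1 − 27.5%) = 2.3345%.
WACC = 0.7000 × 10.3000% + 0.0961 × 7.1900% + 0.0901 × 2.5520% + 0.1138 × 2.3345% = 8.3964%.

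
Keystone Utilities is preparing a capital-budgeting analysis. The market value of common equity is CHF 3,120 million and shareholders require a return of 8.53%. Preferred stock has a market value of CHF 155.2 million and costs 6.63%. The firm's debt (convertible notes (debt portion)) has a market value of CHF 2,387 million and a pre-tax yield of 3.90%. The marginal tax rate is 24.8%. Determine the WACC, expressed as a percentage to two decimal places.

Total capital V = 3120 + 155.2 + 2387 = 5662.2.
Equity: weight = 3120/5662.2 = 0.5510; cost = 8.53%.
Preferred: weight = 155.2/5662.2 = 0.0274; cost = 6.63%.
Convertible notes (debt portion): weight = 2387/5662.2 = 0.4216; after-tax cost = 3.9% × (1 − 24.8%) = 2.9328%.
WACC = 0.5510 × 8.5300% + 0.0274 × 6.6300% + 0.4216 × 2.9328% = 6.1183%.

6.12%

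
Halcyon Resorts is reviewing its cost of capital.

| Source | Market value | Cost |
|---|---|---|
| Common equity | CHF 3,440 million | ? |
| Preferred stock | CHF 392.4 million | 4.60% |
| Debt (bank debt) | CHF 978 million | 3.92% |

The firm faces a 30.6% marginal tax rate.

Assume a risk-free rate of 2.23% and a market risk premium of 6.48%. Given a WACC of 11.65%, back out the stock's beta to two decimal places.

Total capital V = 3440 + 392.4 + 978 = 4810.4.
Equity weight = 3440/4810.4 = 0.7151.
Preferred weight = 392.4/4810.4 = 0.0816.
Bank debt weight = 978/4810.4 = 0.2033.
Debt contribution = 0.2033 × 3.92% × (1 − 30.6%) = 0.5531%.
Preferred contribution = 0.0816 × 4.6% = 0.3752%.
Required equity contribution = 11.65% − 0.9283% = 10.7217%  ⇒  Re = 14.9929%.
CAPM: 14.9929% = 2.23% + β × 6.48%  ⇒  β = 1.9696.

1.97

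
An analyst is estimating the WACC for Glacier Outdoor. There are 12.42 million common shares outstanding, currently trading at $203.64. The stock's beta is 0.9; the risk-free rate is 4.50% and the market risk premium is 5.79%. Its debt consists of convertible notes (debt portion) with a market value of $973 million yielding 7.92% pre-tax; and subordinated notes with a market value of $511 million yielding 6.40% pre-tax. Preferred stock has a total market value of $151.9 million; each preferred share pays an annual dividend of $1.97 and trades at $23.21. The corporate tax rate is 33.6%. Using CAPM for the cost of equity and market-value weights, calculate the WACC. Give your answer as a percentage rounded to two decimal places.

Cost of equity via CAPM: Re = 4.5% + 0.9 × 5.79% = 9.7110%.
Cost of preferred: Rp = 1.97 / 23.21 = 8.4877%.
Market value of equity E = 203.64 × 12.42m = 2529.2088m.
Total capital V = 2529.2088 + 151.9 + 973 + 511 = 4165.1088.
Equity: weight = 2529.2088/4165.1088 = 0.6072; cost = 9.711%.
Preferred: weight = 151.9/4165.1088 = 0.0365; cost = 8.4877%.
Convertible notes (debt portion): weight = 973/4165.1088 = 0.2336; after-tax cost = 7.92% × (1 − 33.6%) = 5.2589%.
Subordinated notes: weight = 511/4165.1088 = 0.1227; after-tax cost = 6.4% × (1 − 33.6%) = 4.2496%.
WACC = 0.6072 × 9.7110% + 0.0365 × 8.4877% + 0.2336 × 5.2589% + 0.1227 × 4.2496% = 7.9563%.

7.96%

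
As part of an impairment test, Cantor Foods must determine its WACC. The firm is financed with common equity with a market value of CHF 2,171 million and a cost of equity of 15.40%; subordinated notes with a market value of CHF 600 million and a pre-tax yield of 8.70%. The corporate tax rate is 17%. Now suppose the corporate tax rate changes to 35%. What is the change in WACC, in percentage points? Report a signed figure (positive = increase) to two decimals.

-0.34 pp

Current WACC:
Total capital V = 2171 + 600 = 2771.
Equity: weight = 2171/2771 = 0.7835; cost = 15.4%.
Subordinated notes: weight = 600/2771 = 0.2165; after-tax cost = 8.7% × (1 − 17%) = 7.2210%.
WACC = 0.7835 × 15.4000% + 0.2165 × 7.2210% = 13.6290%.
After the change:
Total capital V = 2171 + 600 = 2771.
Equity: weight = 2171/2771 = 0.7835; cost = 15.4%.
Subordinated notes: weight = 600/2771 = 0.2165; after-tax cost = 8.7% × (1 − 35%) = 5.6550%.
WACC = 0.7835 × 15.4000% + 0.2165 × 5.6550% = 13.2899%.
Change in WACC = 13.2899% − 13.6290% = -0.3391 pp.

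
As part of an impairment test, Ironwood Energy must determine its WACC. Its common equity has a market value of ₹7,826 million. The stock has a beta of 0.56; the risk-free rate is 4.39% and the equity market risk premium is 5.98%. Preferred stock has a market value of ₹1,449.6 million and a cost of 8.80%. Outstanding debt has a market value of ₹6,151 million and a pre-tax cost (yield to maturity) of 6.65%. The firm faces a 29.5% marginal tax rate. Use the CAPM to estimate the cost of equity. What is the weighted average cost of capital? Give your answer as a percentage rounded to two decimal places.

6.62%

Cost of equity via CAPM: Re = 4.39% + 0.56 × 5.98% = 7.7388%.
Total capital V = 7826 + 1449.6 + 6151 = 15426.6.
Equity: weight = 7826/15426.6 = 0.5073; cost = 7.7388%.
Preferred: weight = 1449.6/15426.6 = 0.0940; cost = 8.8%.
Debt: weight = 6151/15426.6 = 0.3987; after-tax cost = 6.65% × (1 − 29.5%) = 4.6883%.
WACC = 0.5073 × 7.7388% + 0.0940 × 8.8000% + 0.3987 × 4.6883% = 6.6222%.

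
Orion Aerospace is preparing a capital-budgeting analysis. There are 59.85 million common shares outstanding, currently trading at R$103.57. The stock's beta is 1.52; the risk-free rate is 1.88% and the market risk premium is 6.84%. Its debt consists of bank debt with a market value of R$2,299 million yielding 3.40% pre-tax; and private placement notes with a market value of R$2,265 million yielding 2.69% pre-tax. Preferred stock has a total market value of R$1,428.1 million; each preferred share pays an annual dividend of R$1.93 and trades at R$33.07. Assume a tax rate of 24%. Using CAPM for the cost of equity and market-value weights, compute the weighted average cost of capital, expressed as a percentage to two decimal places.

7.79%

Cost of equity via CAPM: Re = 1.88% + 1.52 × 6.84% = 12.2768%.
Cost of preferred: Rp = 1.93 / 33.07 = 5.8361%.
Market value of equity E = 103.57 × 59.85m = 6198.6645m.
Total capital V = 6198.6645 + 1428.1 + 2299 + 2265 = 12190.7645.
Equity: weight = 6198.6645/12190.7645 = 0.5085; cost = 12.2768%.
Preferred: weight = 1428.1/12190.7645 = 0.1171; cost = 5.8361%.
Bank debt: weight = 2299/12190.7645 = 0.1886; after-tax cost = 3.4% × (1 − 24%) = 2.5840%.
Private placement notes: weight = 2265/12190.7645 = 0.1858; after-tax cost = 2.69% × (1 − 24%) = 2.0444%.
WACC = 0.5085 × 12.2768% + 0.1171 × 5.8361% + 0.1886 × 2.5840% + 0.1858 × 2.0444% = 7.7932%.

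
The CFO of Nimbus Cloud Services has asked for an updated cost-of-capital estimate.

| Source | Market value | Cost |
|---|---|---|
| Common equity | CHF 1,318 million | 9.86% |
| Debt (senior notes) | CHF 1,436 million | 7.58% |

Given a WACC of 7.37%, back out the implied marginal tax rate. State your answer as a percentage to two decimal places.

32.92%

Total capital V = 1318 + 1436 = 2754.
Equity weight = 1318/2754 = 0.4786.
Senior notes weight = 1436/2754 = 0.5214.
Equity contribution = 0.4786 × 9.86% = 4.7188%.
Debt contribution must be 7.37% − 4.7188% = 2.6512%.
0.5214 × 7.58% × (1 − T) = 2.6512%  ⇒  (1 − T) = 0.6708.
T = 32.9207%.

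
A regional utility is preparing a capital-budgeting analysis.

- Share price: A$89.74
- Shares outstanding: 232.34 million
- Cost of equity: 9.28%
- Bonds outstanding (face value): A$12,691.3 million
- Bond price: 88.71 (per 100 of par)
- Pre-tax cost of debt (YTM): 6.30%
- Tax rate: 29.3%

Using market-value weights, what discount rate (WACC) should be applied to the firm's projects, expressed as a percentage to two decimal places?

Market value of equity E = 89.74 × 232.34m = 20850.1916m. Market value of debt D = 12691.3m × 88.71/100 = 11258.45223m.
Total capital V = 20850.1916 + 11258.45223 = 32108.64383.
Equity: weight = 20850.1916/32108.64383 = 0.6494; cost = 9.28%.
Bonds outstanding: weight = 11258.45223/32108.64383 = 0.3506; after-tax cost = 6.3% × (1 − 29.3%) = 4.4541%.
WACC = 0.6494 × 9.2800% + 0.3506 × 4.4541% = 7.5879%.

7.59%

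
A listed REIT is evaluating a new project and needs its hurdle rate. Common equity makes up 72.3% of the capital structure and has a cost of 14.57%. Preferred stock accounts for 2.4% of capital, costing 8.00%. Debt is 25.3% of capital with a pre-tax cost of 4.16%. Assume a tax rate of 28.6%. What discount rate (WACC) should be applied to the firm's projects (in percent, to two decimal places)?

11.48%

After-tax cost of debt = 4.16% × (1 − 28.6%) = 2.9702%.
WACC = 0.723 × 14.5700% + 0.024 × 8.0000% + 0.253 × 2.9702% = 11.4776%.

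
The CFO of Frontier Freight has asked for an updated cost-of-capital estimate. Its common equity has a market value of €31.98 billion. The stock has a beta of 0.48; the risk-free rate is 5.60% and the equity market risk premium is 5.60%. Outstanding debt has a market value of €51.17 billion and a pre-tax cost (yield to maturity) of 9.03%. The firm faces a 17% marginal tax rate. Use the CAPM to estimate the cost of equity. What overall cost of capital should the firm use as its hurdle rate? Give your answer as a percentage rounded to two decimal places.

Cost of equity via CAPM: Re = 5.6% + 0.48 × 5.6% = 8.2880%.
Total capital V = 31.98 + 51.17 = 83.15.
Equity: weight = 31.98/83.15 = 0.3846; cost = 8.288%.
Debt: weight = 51.17/83.15 = 0.6154; after-tax cost = 9.03% × (1 − 17%) = 7.4949%.
WACC = 0.3846 × 8.2880% + 0.6154 × 7.4949% = 7.7999%.

7.80%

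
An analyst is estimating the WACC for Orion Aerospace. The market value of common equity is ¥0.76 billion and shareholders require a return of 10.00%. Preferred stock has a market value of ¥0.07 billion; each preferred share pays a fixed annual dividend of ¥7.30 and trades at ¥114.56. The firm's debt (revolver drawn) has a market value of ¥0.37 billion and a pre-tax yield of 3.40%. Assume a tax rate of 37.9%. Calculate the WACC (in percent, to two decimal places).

7.36%

Cost of preferred: Rp = 7.3 / 114.56 = 6.3722%.
Total capital V = 0.76 + 0.07 + 0.37 = 1.2.
Equity: weight = 0.76/1.2 = 0.6333; cost = 10%.
Preferred: weight = 0.07/1.2 = 0.0583; cost = 6.3722%.
Revolver drawn: weight = 0.37/1.2 = 0.3083; after-tax cost = 3.4% × (1 − 37.9%) = 2.1114%.
WACC = 0.6333 × 10.0000% + 0.0583 × 6.3722% + 0.3083 × 2.1114% = 7.3561%.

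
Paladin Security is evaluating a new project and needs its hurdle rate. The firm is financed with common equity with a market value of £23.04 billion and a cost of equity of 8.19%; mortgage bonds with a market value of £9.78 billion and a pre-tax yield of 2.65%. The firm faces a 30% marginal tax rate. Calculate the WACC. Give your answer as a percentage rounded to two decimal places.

Total capital V = 23.04 + 9.78 = 32.82.
Equity: weight = 23.04/32.82 = 0.7020; cost = 8.19%.
Mortgage bonds: weight = 9.78/32.82 = 0.2980; after-tax cost = 2.65% × (1 − 30%) = 1.8550%.
WACC = 0.7020 × 8.1900% + 0.2980 × 1.8550% = 6.3022%.

6.30%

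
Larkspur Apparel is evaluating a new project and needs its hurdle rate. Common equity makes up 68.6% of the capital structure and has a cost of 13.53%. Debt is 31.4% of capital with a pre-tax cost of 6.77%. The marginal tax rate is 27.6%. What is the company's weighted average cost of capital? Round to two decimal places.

10.82%

After-tax cost of debt = 6.77% × (1 − 27.6%) = 4.9015%.
WACC = 0.686 × 13.5300% + 0.314 × 4.9015% = 10.8206%.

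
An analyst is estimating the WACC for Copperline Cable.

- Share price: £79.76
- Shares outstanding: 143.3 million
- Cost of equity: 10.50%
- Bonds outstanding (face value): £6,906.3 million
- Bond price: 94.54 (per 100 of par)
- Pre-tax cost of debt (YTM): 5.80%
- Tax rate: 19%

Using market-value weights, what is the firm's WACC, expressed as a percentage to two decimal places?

8.39%

Market value of equity E = 79.76 × 143.3m = 11429.608m. Market value of debt D = 6906.3m × 94.54/100 = 6529.21602m.
Total capital V = 11429.608 + 6529.21602 = 17958.82402.
Equity: weight = 11429.608/17958.82402 = 0.6364; cost = 10.5%.
Bonds outstanding: weight = 6529.21602/17958.82402 = 0.3636; after-tax cost = 5.8% × (1 − 19%) = 4.6980%.
WACC = 0.6364 × 10.5000% + 0.3636 × 4.6980% = 8.3906%.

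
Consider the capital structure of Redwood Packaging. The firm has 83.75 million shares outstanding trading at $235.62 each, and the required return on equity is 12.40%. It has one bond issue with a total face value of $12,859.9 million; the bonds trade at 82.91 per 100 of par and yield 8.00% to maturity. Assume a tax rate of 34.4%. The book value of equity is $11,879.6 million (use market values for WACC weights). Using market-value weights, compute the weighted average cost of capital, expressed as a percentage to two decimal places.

9.89%

Market value of equity E = 235.62 × 83.75m = 19733.175m. Market value of debt D = 12859.9m × 82.91/100 = 10662.14309m.
Total capital V = 19733.175 + 10662.14309 = 30395.31809.
Equity: weight = 19733.175/30395.31809 = 0.6492; cost = 12.4%.
Bonds outstanding: weight = 10662.14309/30395.31809 = 0.3508; after-tax cost = 8% × (1 − 34.4%) = 5.2480%.
WACC = 0.6492 × 12.4000% + 0.3508 × 5.2480% = 9.8912%.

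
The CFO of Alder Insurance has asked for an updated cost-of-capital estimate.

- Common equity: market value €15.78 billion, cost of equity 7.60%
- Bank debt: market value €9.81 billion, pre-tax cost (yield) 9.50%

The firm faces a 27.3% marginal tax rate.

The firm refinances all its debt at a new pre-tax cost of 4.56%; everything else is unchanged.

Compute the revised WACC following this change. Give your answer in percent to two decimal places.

After the change:
Total capital V = 15.78 + 9.81 = 25.59.
Equity: weight = 15.78/25.59 = 0.6166; cost = 7.6%.
Bank debt: weight = 9.81/25.59 = 0.3834; after-tax cost = 4.56% × (1 − 27.3%) = 3.3151%.
WACC = 0.6166 × 7.6000% + 0.3834 × 3.3151% = 5.9574%.

5.96%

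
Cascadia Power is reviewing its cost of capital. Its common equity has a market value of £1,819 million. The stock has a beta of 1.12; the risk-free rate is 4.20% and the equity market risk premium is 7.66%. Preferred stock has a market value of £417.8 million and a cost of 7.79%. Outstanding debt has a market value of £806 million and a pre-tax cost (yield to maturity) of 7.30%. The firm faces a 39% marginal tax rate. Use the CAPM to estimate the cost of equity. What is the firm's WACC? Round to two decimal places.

9.89%

Cost of equity via CAPM: Re = 4.2% + 1.12 × 7.66% = 12.7792%.
Total capital V = 1819 + 417.8 + 806 = 3042.8.
Equity: weight = 1819/3042.8 = 0.5978; cost = 12.7792%.
Preferred: weight = 417.8/3042.8 = 0.1373; cost = 7.79%.
Debt: weight = 806/3042.8 = 0.2649; after-tax cost = 7.3% × (1 − 39%) = 4.4530%.
WACC = 0.5978 × 12.7792% + 0.1373 × 7.7900% + 0.2649 × 4.4530% = 9.8886%.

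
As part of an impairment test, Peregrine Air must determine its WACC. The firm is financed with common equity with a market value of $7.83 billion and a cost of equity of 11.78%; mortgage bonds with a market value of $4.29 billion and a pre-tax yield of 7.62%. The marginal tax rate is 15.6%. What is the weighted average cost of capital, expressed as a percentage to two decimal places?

Total capital V = 7.83 + 4.29 = 12.12.
Equity: weight = 7.83/12.12 = 0.6460; cost = 11.78%.
Mortgage bonds: weight = 4.29/12.12 = 0.3540; after-tax cost = 7.62% × (1 − 15.6%) = 6.4313%.
WACC = 0.6460 × 11.7800% + 0.3540 × 6.4313% = 9.8868%.

9.89%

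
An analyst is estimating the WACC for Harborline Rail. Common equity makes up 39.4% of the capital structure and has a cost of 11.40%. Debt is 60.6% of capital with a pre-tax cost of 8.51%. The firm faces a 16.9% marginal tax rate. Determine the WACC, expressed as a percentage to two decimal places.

After-tax cost of debt = 8.51% × (1 − 16.9%) = 7.0718%.
WACC = 0.394 × 11.4000% + 0.606 × 7.0718% = 8.7771%.

8.78%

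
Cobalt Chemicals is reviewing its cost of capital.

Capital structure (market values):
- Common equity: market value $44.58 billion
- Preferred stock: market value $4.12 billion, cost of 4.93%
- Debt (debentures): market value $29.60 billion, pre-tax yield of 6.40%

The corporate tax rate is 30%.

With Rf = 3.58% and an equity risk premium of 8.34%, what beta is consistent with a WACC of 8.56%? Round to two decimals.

Total capital V = 44.58 + 4.12 + 29.6 = 78.3.
Equity weight = 44.58/78.3 = 0.5693.
Preferred weight = 4.12/78.3 = 0.0526.
Debentures weight = 29.6/78.3 = 0.3780.
Debt contribution = 0.3780 × 6.4% × (1 − 30%) = 1.6936%.
Preferred contribution = 0.0526 × 4.93% = 0.2594%.
Required equity contribution = 8.56% − 1.9530% = 6.6070%  ⇒  Re = 11.6045%.
CAPM: 11.6045% = 3.58% + β × 8.34%  ⇒  β = 0.9622.

0.96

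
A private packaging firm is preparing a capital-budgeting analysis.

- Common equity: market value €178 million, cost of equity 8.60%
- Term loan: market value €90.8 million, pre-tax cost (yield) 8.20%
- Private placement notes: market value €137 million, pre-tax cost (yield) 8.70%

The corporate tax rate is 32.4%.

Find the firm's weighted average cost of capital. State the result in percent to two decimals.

Total capital V = 178 + 90.8 + 137 = 405.8.
Equity: weight = 178/405.8 = 0.4386; cost = 8.6%.
Term loan: weight = 90.8/405.8 = 0.2238; after-tax cost = 8.2% × (1 − 32.4%) = 5.5432%.
Private placement notes: weight = 137/405.8 = 0.3376; after-tax cost = 8.7% × (1 − 32.4%) = 5.8812%.
WACC = 0.4386 × 8.6000% + 0.2238 × 5.5432% + 0.3376 × 5.8812% = 6.9981%.

7.00%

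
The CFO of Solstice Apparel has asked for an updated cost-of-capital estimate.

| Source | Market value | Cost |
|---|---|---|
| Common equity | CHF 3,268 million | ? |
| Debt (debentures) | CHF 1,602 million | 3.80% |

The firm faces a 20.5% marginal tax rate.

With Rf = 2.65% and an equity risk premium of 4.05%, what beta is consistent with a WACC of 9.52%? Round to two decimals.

Total capital V = 3268 + 1602 = 4870.
Equity weight = 3268/4870 = 0.6710.
Debentures weight = 1602/4870 = 0.3290.
Debt contribution = 0.3290 × 3.8% × (1 − 20.5%) = 0.9938%.
Required equity contribution = 9.52% − 0.9938% = 8.5262%  ⇒  Re = 12.7059%.
CAPM: 12.7059% = 2.65% + β × 4.05%  ⇒  β = 2.4829.

2.48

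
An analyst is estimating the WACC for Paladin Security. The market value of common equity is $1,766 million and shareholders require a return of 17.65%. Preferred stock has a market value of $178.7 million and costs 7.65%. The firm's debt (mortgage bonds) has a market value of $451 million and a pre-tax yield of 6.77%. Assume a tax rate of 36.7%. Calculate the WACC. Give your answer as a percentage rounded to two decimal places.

Total capital V = 1766 + 178.7 + 451 = 2395.7.
Equity: weight = 1766/2395.7 = 0.7372; cost = 17.65%.
Preferred: weight = 178.7/2395.7 = 0.0746; cost = 7.65%.
Mortgage bonds: weight = 451/2395.7 = 0.1883; after-tax cost = 6.77% × (1 − 36.7%) = 4.2854%.
WACC = 0.7372 × 17.6500% + 0.0746 × 7.6500% + 0.1883 × 4.2854% = 14.3881%.

14.39%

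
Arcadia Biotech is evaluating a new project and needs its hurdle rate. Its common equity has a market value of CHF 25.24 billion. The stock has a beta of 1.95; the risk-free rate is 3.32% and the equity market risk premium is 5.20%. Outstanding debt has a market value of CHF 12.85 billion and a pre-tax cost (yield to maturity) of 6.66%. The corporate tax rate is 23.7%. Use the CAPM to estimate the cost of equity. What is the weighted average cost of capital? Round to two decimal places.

Cost of equity via CAPM: Re = 3.32% + 1.95 × 5.2% = 13.4600%.
Total capital V = 25.24 + 12.85 = 38.09.
Equity: weight = 25.24/38.09 = 0.6626; cost = 13.46%.
Debt: weight = 12.85/38.09 = 0.3374; after-tax cost = 6.66% × (1 − 23.7%) = 5.0816%.
WACC = 0.6626 × 13.4600% + 0.3374 × 5.0816% = 10.6335%.

10.63%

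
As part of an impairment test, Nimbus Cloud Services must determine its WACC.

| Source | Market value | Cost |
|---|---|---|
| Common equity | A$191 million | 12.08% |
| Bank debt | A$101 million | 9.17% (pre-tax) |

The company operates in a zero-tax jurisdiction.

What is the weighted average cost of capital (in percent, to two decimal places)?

11.07%

Total capital V = 191 + 101 = 292.
Equity: weight = 191/292 = 0.6541; cost = 12.08%.
Bank debt: weight = 101/292 = 0.3459; after-tax cost = 9.17% × (1 − 0%) = 9.1700%.
WACC = 0.6541 × 12.0800% + 0.3459 × 9.1700% = 11.0735%.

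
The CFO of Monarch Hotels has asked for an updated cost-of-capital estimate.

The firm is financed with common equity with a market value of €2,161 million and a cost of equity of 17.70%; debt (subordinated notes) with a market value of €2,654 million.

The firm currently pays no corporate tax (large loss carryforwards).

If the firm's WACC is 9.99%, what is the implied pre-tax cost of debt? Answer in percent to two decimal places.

3.71%

Total capital V = 2161 + 2654 = 4815.
Equity weight = 2161/4815 = 0.4488.
Subordinated notes weight = 2654/4815 = 0.5512.
Equity contribution = 0.4488 × 17.7% = 7.9439%.
Remaining for debt = 9.99% − 7.9439% = 2.0461%.
Rd × (1 − 0%) × 0.5512 = 2.0461%  ⇒  Rd = 3.7122%.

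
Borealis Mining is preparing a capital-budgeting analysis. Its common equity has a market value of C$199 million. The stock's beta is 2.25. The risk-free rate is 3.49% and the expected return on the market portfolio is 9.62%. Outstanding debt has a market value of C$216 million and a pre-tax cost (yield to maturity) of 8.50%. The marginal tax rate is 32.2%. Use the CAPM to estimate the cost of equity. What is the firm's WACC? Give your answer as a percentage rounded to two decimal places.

11.29%

Market risk premium = 9.62% − 3.49% = 6.13%.
Cost of equity via CAPM: Re = 3.49% + 2.25 × 6.13% = 17.2825%.
Total capital V = 199 + 216 = 415.
Equity: weight = 199/415 = 0.4795; cost = 17.2825%.
Debt: weight = 216/415 = 0.5205; after-tax cost = 8.5% × (1 − 32.2%) = 5.7630%.
WACC = 0.4795 × 17.2825% + 0.5205 × 5.7630% = 11.2868%.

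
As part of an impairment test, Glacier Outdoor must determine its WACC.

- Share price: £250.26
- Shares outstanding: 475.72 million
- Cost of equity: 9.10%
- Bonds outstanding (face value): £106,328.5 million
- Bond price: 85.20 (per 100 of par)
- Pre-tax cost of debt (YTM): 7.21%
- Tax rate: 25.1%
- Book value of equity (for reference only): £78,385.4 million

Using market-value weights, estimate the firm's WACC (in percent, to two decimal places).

7.50%

Market value of equity E = 250.26 × 475.72m = 119053.6872m. Market value of debt D = 106328.5m × 85.2/100 = 90591.882m.
Total capital V = 119053.6872 + 90591.882 = 209645.5692.
Equity: weight = 119053.6872/209645.5692 = 0.5679; cost = 9.1%.
Bonds outstanding: weight = 90591.882/209645.5692 = 0.4321; after-tax cost = 7.21% × (1 − 25.1%) = 5.4003%.
WACC = 0.5679 × 9.1000% + 0.4321 × 5.4003% = 7.5013%.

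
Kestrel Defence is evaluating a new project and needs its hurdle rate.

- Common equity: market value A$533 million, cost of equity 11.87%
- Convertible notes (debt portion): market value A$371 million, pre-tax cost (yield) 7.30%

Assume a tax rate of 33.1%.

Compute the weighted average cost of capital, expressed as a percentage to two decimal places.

9.00%

Total capital V = 533 + 371 = 904.
Equity: weight = 533/904 = 0.5896; cost = 11.87%.
Convertible notes (debt portion): weight = 371/904 = 0.4104; after-tax cost = 7.3% × (1 − 33.1%) = 4.8837%.
WACC = 0.5896 × 11.8700% + 0.4104 × 4.8837% = 9.0028%.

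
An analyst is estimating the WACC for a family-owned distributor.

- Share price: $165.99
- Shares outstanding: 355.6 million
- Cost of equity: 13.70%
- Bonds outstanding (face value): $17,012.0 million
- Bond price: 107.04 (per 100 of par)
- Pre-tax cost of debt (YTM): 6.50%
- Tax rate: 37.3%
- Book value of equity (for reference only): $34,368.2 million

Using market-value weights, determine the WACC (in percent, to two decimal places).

11.43%

Market value of equity E = 165.99 × 355.6m = 59026.044m. Market value of debt D = 17012m × 107.04/100 = 18209.6448m.
Total capital V = 59026.044 + 18209.6448 = 77235.6888.
Equity: weight = 59026.044/77235.6888 = 0.7642; cost = 13.7%.
Bonds outstanding: weight = 18209.6448/77235.6888 = 0.2358; after-tax cost = 6.5% × (1 − 37.3%) = 4.0755%.
WACC = 0.7642 × 13.7000% + 0.2358 × 4.0755% = 11.4309%.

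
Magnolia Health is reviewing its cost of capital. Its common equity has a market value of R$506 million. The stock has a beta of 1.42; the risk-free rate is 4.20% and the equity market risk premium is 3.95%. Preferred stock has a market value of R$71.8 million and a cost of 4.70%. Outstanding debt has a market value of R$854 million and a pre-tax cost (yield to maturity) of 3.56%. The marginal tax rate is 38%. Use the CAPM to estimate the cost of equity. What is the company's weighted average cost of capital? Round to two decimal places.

5.02%

Cost of equity via CAPM: Re = 4.2% + 1.42 × 3.95% = 9.8090%.
Total capital V = 506 + 71.8 + 854 = 1431.8.
Equity: weight = 506/1431.8 = 0.3534; cost = 9.809%.
Preferred: weight = 71.8/1431.8 = 0.0501; cost = 4.7%.
Debt: weight = 854/1431.8 = 0.5965; after-tax cost = 3.56% × (1 − 38%) = 2.2072%.
WACC = 0.3534 × 9.8090% + 0.0501 × 4.7000% + 0.5965 × 2.2072% = 5.0187%.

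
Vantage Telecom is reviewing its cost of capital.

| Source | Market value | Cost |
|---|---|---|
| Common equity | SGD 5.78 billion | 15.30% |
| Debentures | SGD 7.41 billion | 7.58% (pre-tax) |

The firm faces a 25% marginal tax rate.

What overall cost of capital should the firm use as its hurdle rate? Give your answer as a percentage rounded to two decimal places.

Total capital V = 5.78 + 7.41 = 13.19.
Equity: weight = 5.78/13.19 = 0.4382; cost = 15.3%.
Debentures: weight = 7.41/13.19 = 0.5618; after-tax cost = 7.58% × (1 − 25%) = 5.6850%.
WACC = 0.4382 × 15.3000% + 0.5618 × 5.6850% = 9.8984%.

9.90%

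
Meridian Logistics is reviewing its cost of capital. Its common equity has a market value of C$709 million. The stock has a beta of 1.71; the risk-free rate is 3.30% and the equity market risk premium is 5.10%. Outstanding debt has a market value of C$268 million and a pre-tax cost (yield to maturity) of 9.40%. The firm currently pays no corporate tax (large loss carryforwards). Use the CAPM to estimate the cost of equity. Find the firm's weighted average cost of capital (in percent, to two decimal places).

11.30%

Cost of equity via CAPM: Re = 3.3% + 1.71 × 5.1% = 12.0210%.
Total capital V = 709 + 268 = 977.
Equity: weight = 709/977 = 0.7257; cost = 12.021%.
Debt: weight = 268/977 = 0.2743; after-tax cost = 9.4% × (1 − 0%) = 9.4000%.
WACC = 0.7257 × 12.0210% + 0.2743 × 9.4000% = 11.3020%.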